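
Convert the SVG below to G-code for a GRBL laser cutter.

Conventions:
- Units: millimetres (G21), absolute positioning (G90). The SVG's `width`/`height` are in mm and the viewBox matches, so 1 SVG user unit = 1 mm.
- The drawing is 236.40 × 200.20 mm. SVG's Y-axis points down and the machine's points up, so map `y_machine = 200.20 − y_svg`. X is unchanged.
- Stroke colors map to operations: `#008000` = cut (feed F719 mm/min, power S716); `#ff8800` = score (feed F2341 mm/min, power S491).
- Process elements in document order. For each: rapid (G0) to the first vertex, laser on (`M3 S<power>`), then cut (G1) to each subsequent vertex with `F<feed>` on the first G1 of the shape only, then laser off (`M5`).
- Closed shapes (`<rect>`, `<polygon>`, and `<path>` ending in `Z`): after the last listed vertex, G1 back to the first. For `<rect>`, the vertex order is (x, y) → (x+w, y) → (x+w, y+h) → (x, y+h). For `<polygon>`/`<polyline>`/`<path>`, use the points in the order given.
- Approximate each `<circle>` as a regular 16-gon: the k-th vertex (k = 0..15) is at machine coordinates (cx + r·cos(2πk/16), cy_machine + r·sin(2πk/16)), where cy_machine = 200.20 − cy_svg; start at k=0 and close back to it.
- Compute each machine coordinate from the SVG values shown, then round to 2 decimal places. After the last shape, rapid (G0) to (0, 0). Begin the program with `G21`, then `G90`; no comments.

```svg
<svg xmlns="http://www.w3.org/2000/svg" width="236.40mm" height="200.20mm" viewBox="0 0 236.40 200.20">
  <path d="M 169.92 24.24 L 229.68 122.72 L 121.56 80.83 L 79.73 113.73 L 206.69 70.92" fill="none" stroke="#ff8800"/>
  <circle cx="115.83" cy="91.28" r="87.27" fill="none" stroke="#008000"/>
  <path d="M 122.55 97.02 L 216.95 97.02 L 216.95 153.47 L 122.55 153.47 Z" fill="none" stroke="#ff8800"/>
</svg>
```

G21
G90
G0 X169.92 Y175.96
M3 S491
G1 X229.68 Y77.48 F2341
G1 X121.56 Y119.37
G1 X79.73 Y86.47
G1 X206.69 Y129.28
M5
G0 X203.10 Y108.92
M3 S716
G1 X196.46 Y142.32 F719
G1 X177.54 Y170.63
G1 X149.23 Y189.55
G1 X115.83 Y196.19
G1 X82.43 Y189.55
G1 X54.12 Y170.63
G1 X35.20 Y142.32
G1 X28.56 Y108.92
G1 X35.20 Y75.52
G1 X54.12 Y47.21
G1 X82.43 Y28.29
G1 X115.83 Y21.65
G1 X149.23 Y28.29
G1 X177.54 Y47.21
G1 X196.46 Y75.52
G1 X203.10 Y108.92
M5
G0 X122.55 Y103.18
M3 S491
G1 X216.95 Y103.18 F2341
G1 X216.95 Y46.73
G1 X122.55 Y46.73
G1 X122.55 Y103.18
M5
G0 X0.00 Y0.00

viewBox `0 0 236.40 200.20` with mm width/height → 1 unit = 1 mm. Flip: y_m = 200.20 − y_svg.

**Shape 1** — `<path>` open polyline, stroke `#ff8800` → score (S491, F2341). Machine vertices: (169.92,175.96) → (229.68,77.48) → (121.56,119.37) → (79.73,86.47) → (206.69,129.28). Open path.

**Shape 2** — `<circle>` circle, stroke `#008000` → cut (S716, F719). Machine vertices: (203.10,108.92) → (196.46,142.32) → (177.54,170.63) → (149.23,189.55) → (115.83,196.19) → (82.43,189.55) → (54.12,170.63) → (35.20,142.32) → (28.56,108.92) → (35.20,75.52) → (54.12,47.21) → (82.43,28.29) → (115.83,21.65) → (149.23,28.29) → (177.54,47.21) → (196.46,75.52) → (203.10,108.92). Closed: final G1 returns to the first vertex.

**Shape 3** — `<path>` rectangle, stroke `#ff8800` → score (S491, F2341). Machine vertices: (122.55,103.18) → (216.95,103.18) → (216.95,46.73) → (122.55,46.73) → (122.55,103.18). Closed: final G1 returns to the first vertex.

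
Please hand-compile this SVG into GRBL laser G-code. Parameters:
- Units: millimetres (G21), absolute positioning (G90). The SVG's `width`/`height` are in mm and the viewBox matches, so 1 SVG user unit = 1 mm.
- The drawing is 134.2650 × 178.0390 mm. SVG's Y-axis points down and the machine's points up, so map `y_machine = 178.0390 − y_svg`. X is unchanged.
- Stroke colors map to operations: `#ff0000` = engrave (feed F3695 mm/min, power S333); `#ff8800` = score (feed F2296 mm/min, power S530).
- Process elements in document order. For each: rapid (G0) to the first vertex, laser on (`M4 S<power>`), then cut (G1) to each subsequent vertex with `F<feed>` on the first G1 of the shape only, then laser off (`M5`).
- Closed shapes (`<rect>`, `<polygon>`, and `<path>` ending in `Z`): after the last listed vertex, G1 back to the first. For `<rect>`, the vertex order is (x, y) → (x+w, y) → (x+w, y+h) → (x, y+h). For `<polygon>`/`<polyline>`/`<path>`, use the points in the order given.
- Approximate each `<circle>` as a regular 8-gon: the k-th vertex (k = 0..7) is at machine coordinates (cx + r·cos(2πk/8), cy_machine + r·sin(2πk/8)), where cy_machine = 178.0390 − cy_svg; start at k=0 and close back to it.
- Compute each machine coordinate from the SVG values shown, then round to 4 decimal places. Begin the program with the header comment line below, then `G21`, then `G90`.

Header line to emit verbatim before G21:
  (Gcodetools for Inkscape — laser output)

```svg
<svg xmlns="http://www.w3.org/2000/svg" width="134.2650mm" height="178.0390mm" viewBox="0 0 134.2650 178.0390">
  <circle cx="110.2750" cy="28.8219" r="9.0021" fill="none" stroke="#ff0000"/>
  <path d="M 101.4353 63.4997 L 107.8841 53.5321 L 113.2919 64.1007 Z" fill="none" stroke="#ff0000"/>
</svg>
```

1 u = 1 mm; y_m = 178.0390 − y.

[1] `<circle>` circle, #ff0000→engrave S333 F3695: (119.2771,149.2171) → (116.6404,155.5825) → (110.2750,158.2192) → (103.9096,155.5825) → (101.2729,149.2171) → (103.9096,142.8517) → (110.2750,140.2150) → (116.6404,142.8517) → (119.2771,149.2171) (closed)

[2] `<path>` regular polygon, #ff0000→engrave S333 F3695: (101.4353,114.5393) → (107.8841,124.5069) → (113.2919,113.9383) → (101.4353,114.5393) (closed)

(Gcodetools for Inkscape — laser output)
G21
G90
G0 X119.2771 Y149.2171
M4 S333
G1 X116.6404 Y155.5825 F3695
G1 X110.2750 Y158.2192
G1 X103.9096 Y155.5825
G1 X101.2729 Y149.2171
G1 X103.9096 Y142.8517
G1 X110.2750 Y140.2150
G1 X116.6404 Y142.8517
G1 X119.2771 Y149.2171
M5
G0 X101.4353 Y114.5393
M4 S333
G1 X107.8841 Y124.5069 F3695
G1 X113.2919 Y113.9383
G1 X101.4353 Y114.5393
M5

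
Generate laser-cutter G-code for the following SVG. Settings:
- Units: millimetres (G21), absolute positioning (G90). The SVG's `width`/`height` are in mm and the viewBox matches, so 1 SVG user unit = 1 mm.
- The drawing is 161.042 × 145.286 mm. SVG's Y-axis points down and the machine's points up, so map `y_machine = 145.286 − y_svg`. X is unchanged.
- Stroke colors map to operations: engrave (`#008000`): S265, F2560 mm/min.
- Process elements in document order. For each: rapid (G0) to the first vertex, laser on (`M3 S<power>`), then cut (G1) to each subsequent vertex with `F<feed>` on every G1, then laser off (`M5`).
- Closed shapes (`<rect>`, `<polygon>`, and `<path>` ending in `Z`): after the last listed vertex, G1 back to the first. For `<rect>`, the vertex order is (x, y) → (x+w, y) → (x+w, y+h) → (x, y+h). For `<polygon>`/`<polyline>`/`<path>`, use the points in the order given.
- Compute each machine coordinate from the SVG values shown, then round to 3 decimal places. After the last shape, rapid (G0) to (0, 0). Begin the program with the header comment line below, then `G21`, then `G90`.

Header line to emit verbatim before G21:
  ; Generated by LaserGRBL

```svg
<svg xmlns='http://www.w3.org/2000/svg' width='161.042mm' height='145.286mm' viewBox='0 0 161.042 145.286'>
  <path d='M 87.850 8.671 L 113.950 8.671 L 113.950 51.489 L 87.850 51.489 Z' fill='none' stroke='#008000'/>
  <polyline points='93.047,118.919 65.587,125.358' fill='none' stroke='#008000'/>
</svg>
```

; Generated by LaserGRBL
G21
G90
G0 X87.850 Y136.615
M3 S265
G1 X113.950 Y136.615 F2560
G1 X113.950 Y93.797 F2560
G1 X87.850 Y93.797 F2560
G1 X87.850 Y136.615 F2560
M5
G0 X93.047 Y26.367
M3 S265
G1 X65.587 Y19.928 F2560
M5
G0 X0.000 Y0.000

viewBox `0 0 161.042 145.286` with mm width/height → 1 unit = 1 mm. Flip: y_m = 145.286 − y_svg.

**Shape 1** — `<path>` rectangle, stroke `#008000` → engrave (S265, F2560). Machine vertices: (87.850,136.615) → (113.950,136.615) → (113.950,93.797) → (87.850,93.797) → (87.850,136.615). Closed: final G1 returns to the first vertex.

**Shape 2** — `<polyline>` line segment, stroke `#008000` → engrave (S265, F2560). Machine vertices: (93.047,26.367) → (65.587,19.928). Open path.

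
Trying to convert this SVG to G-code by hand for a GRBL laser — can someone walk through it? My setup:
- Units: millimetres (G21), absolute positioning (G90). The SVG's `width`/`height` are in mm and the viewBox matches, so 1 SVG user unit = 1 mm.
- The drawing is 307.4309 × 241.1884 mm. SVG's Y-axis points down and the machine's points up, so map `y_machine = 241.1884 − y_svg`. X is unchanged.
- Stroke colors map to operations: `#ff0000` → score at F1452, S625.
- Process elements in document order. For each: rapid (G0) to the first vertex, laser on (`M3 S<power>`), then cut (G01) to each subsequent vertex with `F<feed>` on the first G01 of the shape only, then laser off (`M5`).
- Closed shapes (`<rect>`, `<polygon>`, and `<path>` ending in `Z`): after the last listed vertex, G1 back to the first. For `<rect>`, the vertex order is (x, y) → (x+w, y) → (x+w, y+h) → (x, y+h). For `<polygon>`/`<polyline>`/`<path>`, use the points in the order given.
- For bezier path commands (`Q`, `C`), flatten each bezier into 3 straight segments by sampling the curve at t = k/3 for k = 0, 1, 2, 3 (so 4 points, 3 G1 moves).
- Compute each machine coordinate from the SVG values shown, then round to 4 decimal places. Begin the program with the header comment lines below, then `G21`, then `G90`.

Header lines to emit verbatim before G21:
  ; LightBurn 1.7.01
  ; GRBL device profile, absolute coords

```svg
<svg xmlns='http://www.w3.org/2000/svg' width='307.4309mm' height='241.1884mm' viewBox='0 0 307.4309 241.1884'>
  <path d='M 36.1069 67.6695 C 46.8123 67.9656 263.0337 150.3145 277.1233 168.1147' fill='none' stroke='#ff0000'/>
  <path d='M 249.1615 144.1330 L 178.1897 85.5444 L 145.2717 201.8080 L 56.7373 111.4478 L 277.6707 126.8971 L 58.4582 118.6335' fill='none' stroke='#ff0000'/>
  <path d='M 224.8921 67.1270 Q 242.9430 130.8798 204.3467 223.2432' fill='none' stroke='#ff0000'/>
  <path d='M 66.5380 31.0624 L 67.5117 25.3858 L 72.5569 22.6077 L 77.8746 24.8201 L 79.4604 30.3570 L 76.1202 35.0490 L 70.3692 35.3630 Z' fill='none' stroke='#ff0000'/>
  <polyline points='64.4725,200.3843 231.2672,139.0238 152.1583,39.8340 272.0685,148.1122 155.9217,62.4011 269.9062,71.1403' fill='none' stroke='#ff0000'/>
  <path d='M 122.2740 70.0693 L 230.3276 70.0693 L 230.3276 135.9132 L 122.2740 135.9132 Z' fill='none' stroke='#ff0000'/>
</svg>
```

; LightBurn 1.7.01
; GRBL device profile, absolute coords
G21
G90
G0 X36.1069 Y173.5189
M3 S625
G01 X100.2196 Y151.3016 F1452
G01 X210.7545 Y106.9604
G01 X277.1233 Y73.0737
M5
G0 X249.1615 Y97.0554
M3 S625
G01 X178.1897 Y155.6440 F1452
G01 X145.2717 Y39.3804
G01 X56.7373 Y129.7406
G01 X277.6707 Y114.2913
G01 X58.4582 Y122.5549
M5
G0 X224.8921 Y174.0614
M3 S625
G01 X230.6319 Y128.3806 F1452
G01 X223.7834 Y76.3418
G01 X204.3467 Y17.9452
M5
G0 X66.5380 Y210.1260
M3 S625
G01 X67.5117 Y215.8026 F1452
G01 X72.5569 Y218.5807
G01 X77.8746 Y216.3683
G01 X79.4604 Y210.8314
G01 X76.1202 Y206.1394
G01 X70.3692 Y205.8254
G01 X66.5380 Y210.1260
M5
G0 X64.4725 Y40.8041
M3 S625
G01 X231.2672 Y102.1646 F1452
G01 X152.1583 Y201.3544
G01 X272.0685 Y93.0762
G01 X155.9217 Y178.7873
G01 X269.9062 Y170.0481
M5
G0 X122.2740 Y171.1191
M3 S625
G01 X230.3276 Y171.1191 F1452
G01 X230.3276 Y105.2752
G01 X122.2740 Y105.2752
G01 X122.2740 Y171.1191
M5

viewBox `0 0 307.4309 241.1884` with mm width/height → 1 unit = 1 mm. Flip: y_m = 241.1884 − y_svg.

**Shape 1** — `<path>` cubic bezier, stroke `#ff0000` → score (S625, F1452). Control points (SVG): P0=(36.1069,67.6695), P1=(46.8123,67.9656), P2=(263.0337,150.3145), P3=(277.1233,168.1147); sampled at t=k/3. Machine vertices: (36.1069,173.5189) → (100.2196,151.3016) → (210.7545,106.9604) → (277.1233,73.0737). Open path.

**Shape 2** — `<path>` open polyline, stroke `#ff0000` → score (S625, F1452). Machine vertices: (249.1615,97.0554) → (178.1897,155.6440) → (145.2717,39.3804) → (56.7373,129.7406) → (277.6707,114.2913) → (58.4582,122.5549). Open path.

**Shape 3** — `<path>` quadratic bezier, stroke `#ff0000` → score (S625, F1452). Control points (SVG): P0=(224.8921,67.1270), P1=(242.9430,130.8798), P2=(204.3467,223.2432); sampled at t=k/3. Machine vertices: (224.8921,174.0614) → (230.6319,128.3806) → (223.7834,76.3418) → (204.3467,17.9452). Open path.

**Shape 4** — `<path>` regular polygon, stroke `#ff0000` → score (S625, F1452). Machine vertices: (66.5380,210.1260) → (67.5117,215.8026) → (72.5569,218.5807) → (77.8746,216.3683) → (79.4604,210.8314) → (76.1202,206.1394) → (70.3692,205.8254) → (66.5380,210.1260). Closed: final G1 returns to the first vertex.

**Shape 5** — `<polyline>` open polyline, stroke `#ff0000` → score (S625, F1452). Machine vertices: (64.4725,40.8041) → (231.2672,102.1646) → (152.1583,201.3544) → (272.0685,93.0762) → (155.9217,178.7873) → (269.9062,170.0481). Open path.

**Shape 6** — `<path>` rectangle, stroke `#ff0000` → score (S625, F1452). Machine vertices: (122.2740,171.1191) → (230.3276,171.1191) → (230.3276,105.2752) → (122.2740,105.2752) → (122.2740,171.1191). Closed: final G1 returns to the first vertex.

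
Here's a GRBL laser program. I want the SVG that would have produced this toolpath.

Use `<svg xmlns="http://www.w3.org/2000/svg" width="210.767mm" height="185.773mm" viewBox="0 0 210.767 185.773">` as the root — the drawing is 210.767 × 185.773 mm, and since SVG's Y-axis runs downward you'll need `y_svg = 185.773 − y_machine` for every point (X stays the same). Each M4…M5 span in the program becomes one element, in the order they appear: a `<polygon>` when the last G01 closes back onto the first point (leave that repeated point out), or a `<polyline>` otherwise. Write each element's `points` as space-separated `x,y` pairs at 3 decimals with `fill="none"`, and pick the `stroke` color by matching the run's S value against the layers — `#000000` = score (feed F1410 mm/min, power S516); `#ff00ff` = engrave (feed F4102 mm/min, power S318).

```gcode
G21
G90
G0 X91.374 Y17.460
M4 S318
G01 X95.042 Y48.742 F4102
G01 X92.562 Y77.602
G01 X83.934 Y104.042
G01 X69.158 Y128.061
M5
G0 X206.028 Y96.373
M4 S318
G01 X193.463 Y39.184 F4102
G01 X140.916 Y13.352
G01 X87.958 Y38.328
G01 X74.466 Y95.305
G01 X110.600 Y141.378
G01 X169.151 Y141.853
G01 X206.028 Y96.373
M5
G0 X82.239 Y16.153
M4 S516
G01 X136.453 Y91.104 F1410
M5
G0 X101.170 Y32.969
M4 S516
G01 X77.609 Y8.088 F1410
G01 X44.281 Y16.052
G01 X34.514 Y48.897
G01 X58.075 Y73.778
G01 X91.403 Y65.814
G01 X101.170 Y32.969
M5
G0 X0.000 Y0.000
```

<svg xmlns="http://www.w3.org/2000/svg" width="210.767mm" height="185.773mm" viewBox="0 0 210.767 185.773">
  <polyline points="91.374,168.313 95.042,137.031 92.562,108.171 83.934,81.731 69.158,57.712" fill="none" stroke="#ff00ff"/>
  <polygon points="206.028,89.400 193.463,146.589 140.916,172.421 87.958,147.445 74.466,90.468 110.600,44.395 169.151,43.920" fill="none" stroke="#ff00ff"/>
  <polyline points="82.239,169.620 136.453,94.669" fill="none" stroke="#000000"/>
  <polygon points="101.170,152.804 77.609,177.685 44.281,169.721 34.514,136.876 58.075,111.995 91.403,119.959" fill="none" stroke="#000000"/>
</svg>

y_svg = 185.773 − y_m.

[1] S318→`#ff00ff` (engrave); open run; points: 91.374,168.313 95.042,137.031 92.562,108.171 83.934,81.731 69.158,57.712

[2] S318→`#ff00ff` (engrave); closed run; points: 206.028,89.400 193.463,146.589 140.916,172.421 87.958,147.445 74.466,90.468 110.600,44.395 169.151,43.920

[3] S516→`#000000` (score); open run; points: 82.239,169.620 136.453,94.669

[4] S516→`#000000` (score); closed run; points: 101.170,152.804 77.609,177.685 44.281,169.721 34.514,136.876 58.075,111.995 91.403,119.959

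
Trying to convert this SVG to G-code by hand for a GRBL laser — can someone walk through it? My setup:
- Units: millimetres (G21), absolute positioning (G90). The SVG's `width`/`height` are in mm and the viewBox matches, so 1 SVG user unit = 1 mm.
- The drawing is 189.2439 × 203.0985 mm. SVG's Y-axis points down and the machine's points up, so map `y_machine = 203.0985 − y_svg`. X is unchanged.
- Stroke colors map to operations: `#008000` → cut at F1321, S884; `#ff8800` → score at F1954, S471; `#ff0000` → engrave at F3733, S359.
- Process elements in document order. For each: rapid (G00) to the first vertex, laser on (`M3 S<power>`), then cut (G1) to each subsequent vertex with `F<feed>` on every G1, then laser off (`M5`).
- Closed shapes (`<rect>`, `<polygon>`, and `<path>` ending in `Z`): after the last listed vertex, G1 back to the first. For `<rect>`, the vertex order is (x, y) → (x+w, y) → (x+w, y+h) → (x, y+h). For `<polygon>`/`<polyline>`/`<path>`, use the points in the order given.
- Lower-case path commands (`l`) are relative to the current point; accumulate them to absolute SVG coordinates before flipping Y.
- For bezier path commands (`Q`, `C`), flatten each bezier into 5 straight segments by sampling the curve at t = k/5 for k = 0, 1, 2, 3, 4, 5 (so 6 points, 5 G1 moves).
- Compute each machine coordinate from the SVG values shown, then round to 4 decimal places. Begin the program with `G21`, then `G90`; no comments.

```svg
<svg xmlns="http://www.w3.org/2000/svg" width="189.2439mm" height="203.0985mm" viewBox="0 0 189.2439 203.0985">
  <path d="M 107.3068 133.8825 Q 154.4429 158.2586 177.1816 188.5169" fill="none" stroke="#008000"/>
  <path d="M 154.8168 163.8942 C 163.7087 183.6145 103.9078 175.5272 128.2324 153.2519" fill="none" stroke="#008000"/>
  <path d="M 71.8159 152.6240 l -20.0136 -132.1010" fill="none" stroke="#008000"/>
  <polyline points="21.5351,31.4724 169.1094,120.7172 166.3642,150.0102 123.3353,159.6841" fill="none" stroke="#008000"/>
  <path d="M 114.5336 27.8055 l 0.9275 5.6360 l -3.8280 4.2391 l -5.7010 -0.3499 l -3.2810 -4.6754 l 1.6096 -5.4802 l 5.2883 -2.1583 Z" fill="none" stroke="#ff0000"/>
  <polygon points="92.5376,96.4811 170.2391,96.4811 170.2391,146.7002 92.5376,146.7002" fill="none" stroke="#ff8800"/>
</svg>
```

1 u = 1 mm; y_m = 203.0985 − y.

[1] `<path>` quadratic bezier, #008000→cut S884 F1321: (107.3068,69.2160) → (125.1853,59.2303) → (141.1121,48.7740) → (155.0871,37.8471) → (167.1102,26.4496) → (177.1816,14.5816)

[2] `<path>` cubic bezier, #008000→cut S884 F1321: (154.8168,39.2043) → (153.1314,30.6001) → (142.2949,28.0159) → (129.6427,30.7981) → (122.5102,38.2929) → (128.2324,49.8466)

[3] `<path>` line segment, #008000→cut S884 F1321: (71.8159,50.4745) → (51.8023,182.5755)

[4] `<polyline>` open polyline, #008000→cut S884 F1321: (21.5351,171.6261) → (169.1094,82.3813) → (166.3642,53.0883) → (123.3353,43.4144)

[5] `<path>` regular polygon, #ff0000→engrave S359 F3733: (114.5336,175.2930) → (115.4611,169.6570) → (111.6331,165.4179) → (105.9321,165.7678) → (102.6511,170.4432) → (104.2607,175.9234) → (109.5490,178.0817) → (114.5336,175.2930) (closed)

[6] `<polygon>` rectangle, #ff8800→score S471 F1954: (92.5376,106.6174) → (170.2391,106.6174) → (170.2391,56.3983) → (92.5376,56.3983) → (92.5376,106.6174) (closed)

G21
G90
G00 X107.3068 Y69.2160
M3 S884
G1 X125.1853 Y59.2303 F1321
G1 X141.1121 Y48.7740 F1321
G1 X155.0871 Y37.8471 F1321
G1 X167.1102 Y26.4496 F1321
G1 X177.1816 Y14.5816 F1321
M5
G00 X154.8168 Y39.2043
M3 S884
G1 X153.1314 Y30.6001 F1321
G1 X142.2949 Y28.0159 F1321
G1 X129.6427 Y30.7981 F1321
G1 X122.5102 Y38.2929 F1321
G1 X128.2324 Y49.8466 F1321
M5
G00 X71.8159 Y50.4745
M3 S884
G1 X51.8023 Y182.5755 F1321
M5
G00 X21.5351 Y171.6261
M3 S884
G1 X169.1094 Y82.3813 F1321
G1 X166.3642 Y53.0883 F1321
G1 X123.3353 Y43.4144 F1321
M5
G00 X114.5336 Y175.2930
M3 S359
G1 X115.4611 Y169.6570 F3733
G1 X111.6331 Y165.4179 F3733
G1 X105.9321 Y165.7678 F3733
G1 X102.6511 Y170.4432 F3733
G1 X104.2607 Y175.9234 F3733
G1 X109.5490 Y178.0817 F3733
G1 X114.5336 Y175.2930 F3733
M5
G00 X92.5376 Y106.6174
M3 S471
G1 X170.2391 Y106.6174 F1954
G1 X170.2391 Y56.3983 F1954
G1 X92.5376 Y56.3983 F1954
G1 X92.5376 Y106.6174 F1954
M5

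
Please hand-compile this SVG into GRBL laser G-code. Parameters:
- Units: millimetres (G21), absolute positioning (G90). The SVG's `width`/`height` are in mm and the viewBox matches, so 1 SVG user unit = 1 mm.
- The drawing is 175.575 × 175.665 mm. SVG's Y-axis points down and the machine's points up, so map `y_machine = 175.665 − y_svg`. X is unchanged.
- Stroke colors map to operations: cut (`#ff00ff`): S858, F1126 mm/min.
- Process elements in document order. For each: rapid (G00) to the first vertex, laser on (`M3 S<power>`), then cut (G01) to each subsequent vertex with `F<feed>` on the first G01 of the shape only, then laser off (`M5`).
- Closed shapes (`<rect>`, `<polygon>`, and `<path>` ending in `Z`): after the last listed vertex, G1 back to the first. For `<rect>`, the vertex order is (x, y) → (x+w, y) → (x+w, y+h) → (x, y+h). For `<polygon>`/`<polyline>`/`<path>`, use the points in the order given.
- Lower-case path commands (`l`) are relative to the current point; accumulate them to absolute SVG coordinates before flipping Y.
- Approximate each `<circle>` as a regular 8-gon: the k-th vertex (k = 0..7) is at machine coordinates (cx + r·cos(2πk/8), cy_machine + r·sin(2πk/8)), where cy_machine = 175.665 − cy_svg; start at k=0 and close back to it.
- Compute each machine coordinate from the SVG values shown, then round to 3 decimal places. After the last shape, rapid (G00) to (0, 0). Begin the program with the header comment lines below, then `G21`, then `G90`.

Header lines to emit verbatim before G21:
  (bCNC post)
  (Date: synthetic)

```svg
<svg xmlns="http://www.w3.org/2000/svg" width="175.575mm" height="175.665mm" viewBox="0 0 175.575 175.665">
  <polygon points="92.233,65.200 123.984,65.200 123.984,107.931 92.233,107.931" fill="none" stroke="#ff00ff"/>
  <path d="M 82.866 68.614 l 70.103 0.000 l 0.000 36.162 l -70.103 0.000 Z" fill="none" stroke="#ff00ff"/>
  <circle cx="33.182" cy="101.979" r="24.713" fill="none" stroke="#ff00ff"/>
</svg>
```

1 u = 1 mm; y_m = 175.665 − y.

[1] `<polygon>` rectangle, #ff00ff→cut S858 F1126: (92.233,110.465) → (123.984,110.465) → (123.984,67.734) → (92.233,67.734) → (92.233,110.465) (closed)

[2] `<path>` rectangle, #ff00ff→cut S858 F1126: (82.866,107.051) → (152.969,107.051) → (152.969,70.889) → (82.866,70.889) → (82.866,107.051) (closed)

[3] `<circle>` circle, #ff00ff→cut S858 F1126: (57.895,73.686) → (50.657,91.161) → (33.182,98.399) → (15.707,91.161) → (8.469,73.686) → (15.707,56.211) → (33.182,48.973) → (50.657,56.211) → (57.895,73.686) (closed)

(bCNC post)
(Date: synthetic)
G21
G90
G00 X92.233 Y110.465
M3 S858
G01 X123.984 Y110.465 F1126
G01 X123.984 Y67.734
G01 X92.233 Y67.734
G01 X92.233 Y110.465
M5
G00 X82.866 Y107.051
M3 S858
G01 X152.969 Y107.051 F1126
G01 X152.969 Y70.889
G01 X82.866 Y70.889
G01 X82.866 Y107.051
M5
G00 X57.895 Y73.686
M3 S858
G01 X50.657 Y91.161 F1126
G01 X33.182 Y98.399
G01 X15.707 Y91.161
G01 X8.469 Y73.686
G01 X15.707 Y56.211
G01 X33.182 Y48.973
G01 X50.657 Y56.211
G01 X57.895 Y73.686
M5
G00 X0.000 Y0.000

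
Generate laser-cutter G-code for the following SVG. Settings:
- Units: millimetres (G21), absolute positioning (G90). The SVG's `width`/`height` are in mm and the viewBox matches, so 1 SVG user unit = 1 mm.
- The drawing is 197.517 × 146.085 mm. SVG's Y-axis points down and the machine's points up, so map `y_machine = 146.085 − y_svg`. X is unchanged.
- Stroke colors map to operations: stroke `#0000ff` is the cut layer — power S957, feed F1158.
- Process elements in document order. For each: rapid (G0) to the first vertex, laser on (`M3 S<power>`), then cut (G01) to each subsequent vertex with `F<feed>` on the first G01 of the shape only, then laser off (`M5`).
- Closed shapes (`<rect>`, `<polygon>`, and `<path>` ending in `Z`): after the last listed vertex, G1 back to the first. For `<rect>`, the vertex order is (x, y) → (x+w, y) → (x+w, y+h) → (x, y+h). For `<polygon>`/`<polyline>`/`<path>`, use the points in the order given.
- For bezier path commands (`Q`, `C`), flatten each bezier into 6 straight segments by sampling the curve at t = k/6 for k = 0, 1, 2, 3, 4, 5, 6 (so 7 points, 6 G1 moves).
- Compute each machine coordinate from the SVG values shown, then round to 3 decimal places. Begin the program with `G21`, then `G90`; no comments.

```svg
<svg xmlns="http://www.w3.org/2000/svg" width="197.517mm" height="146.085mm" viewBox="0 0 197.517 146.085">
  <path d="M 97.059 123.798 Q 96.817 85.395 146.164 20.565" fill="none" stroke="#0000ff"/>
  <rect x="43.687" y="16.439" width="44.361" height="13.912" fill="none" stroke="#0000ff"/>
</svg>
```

Since the viewBox matches the mm dimensions, user units are millimetres directly. The only transform is the Y-flip y_m = 146.085 − y_svg.

Shape 1 is a quadratic bezier drawn with `<path>`. Its stroke #0000ff means cut at S957, F1158. After flipping Y the toolpath is (97.059,22.287) → (98.356,35.822) → (102.408,50.825) → (109.214,67.297) → (118.776,85.236) → (131.092,104.644) → (146.164,125.520).

Shape 2 is a rectangle drawn with `<rect>`. Its stroke #0000ff means cut at S957, F1158. After flipping Y the toolpath is (43.687,129.646) → (88.048,129.646) → (88.048,115.734) → (43.687,115.734) → (43.687,129.646), returning to the start.

G21
G90
G0 X97.059 Y22.287
M3 S957
G01 X98.356 Y35.822 F1158
G01 X102.408 Y50.825
G01 X109.214 Y67.297
G01 X118.776 Y85.236
G01 X131.092 Y104.644
G01 X146.164 Y125.520
M5
G0 X43.687 Y129.646
M3 S957
G01 X88.048 Y129.646 F1158
G01 X88.048 Y115.734
G01 X43.687 Y115.734
G01 X43.687 Y129.646
M5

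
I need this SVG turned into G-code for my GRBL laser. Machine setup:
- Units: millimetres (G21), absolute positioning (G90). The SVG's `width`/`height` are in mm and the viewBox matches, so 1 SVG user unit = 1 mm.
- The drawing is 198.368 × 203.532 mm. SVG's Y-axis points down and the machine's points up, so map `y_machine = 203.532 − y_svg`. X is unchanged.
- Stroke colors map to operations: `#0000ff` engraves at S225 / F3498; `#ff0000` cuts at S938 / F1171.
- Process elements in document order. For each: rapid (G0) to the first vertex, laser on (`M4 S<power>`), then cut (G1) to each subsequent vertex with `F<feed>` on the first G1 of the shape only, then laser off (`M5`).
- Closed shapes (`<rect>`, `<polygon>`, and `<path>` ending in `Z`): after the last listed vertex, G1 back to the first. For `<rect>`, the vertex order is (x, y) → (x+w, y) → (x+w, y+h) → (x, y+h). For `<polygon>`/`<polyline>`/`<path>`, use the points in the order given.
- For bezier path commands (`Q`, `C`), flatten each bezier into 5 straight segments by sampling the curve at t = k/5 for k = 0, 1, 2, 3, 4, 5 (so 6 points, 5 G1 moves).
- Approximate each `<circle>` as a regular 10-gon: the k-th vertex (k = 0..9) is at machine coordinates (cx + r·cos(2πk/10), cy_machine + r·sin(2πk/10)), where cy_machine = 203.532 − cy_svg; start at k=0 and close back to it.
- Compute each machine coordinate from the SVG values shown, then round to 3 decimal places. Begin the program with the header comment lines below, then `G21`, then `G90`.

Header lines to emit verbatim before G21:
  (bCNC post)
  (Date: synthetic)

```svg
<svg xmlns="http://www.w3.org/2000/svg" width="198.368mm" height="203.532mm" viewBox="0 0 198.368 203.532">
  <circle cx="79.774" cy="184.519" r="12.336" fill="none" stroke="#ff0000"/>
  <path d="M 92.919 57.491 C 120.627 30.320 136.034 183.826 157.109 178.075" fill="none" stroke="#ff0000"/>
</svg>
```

(bCNC post)
(Date: synthetic)
G21
G90
G0 X92.110 Y19.013
M4 S938
G1 X89.754 Y26.264 F1171
G1 X83.586 Y30.745
G1 X75.962 Y30.745
G1 X69.794 Y26.264
G1 X67.438 Y19.013
G1 X69.794 Y11.762
G1 X75.962 Y7.281
G1 X83.586 Y7.281
G1 X89.754 Y11.762
G1 X92.110 Y19.013
M5
G0 X92.919 Y146.041
M4 S938
G1 X108.211 Y143.382 F1171
G1 X121.414 Y113.677
G1 X133.390 Y73.243
G1 X145.000 Y38.398
G1 X157.109 Y25.457
M5

Since the viewBox matches the mm dimensions, user units are millimetres directly. The only transform is the Y-flip y_m = 203.532 − y_svg.

Shape 1 is a circle drawn with `<circle>`. Its stroke #ff0000 means cut at S938, F1171. After flipping Y the toolpath is (92.110,19.013) → (89.754,26.264) → (83.586,30.745) → (75.962,30.745) → (69.794,26.264) → (67.438,19.013) → (69.794,11.762) → (75.962,7.281) → (83.586,7.281) → (89.754,11.762) → (92.110,19.013), returning to the start.

Shape 2 is a cubic bezier drawn with `<path>`. Its stroke #ff0000 means cut at S938, F1171. After flipping Y the toolpath is (92.919,146.041) → (108.211,143.382) → (121.414,113.677) → (133.390,73.243) → (145.000,38.398) → (157.109,25.457).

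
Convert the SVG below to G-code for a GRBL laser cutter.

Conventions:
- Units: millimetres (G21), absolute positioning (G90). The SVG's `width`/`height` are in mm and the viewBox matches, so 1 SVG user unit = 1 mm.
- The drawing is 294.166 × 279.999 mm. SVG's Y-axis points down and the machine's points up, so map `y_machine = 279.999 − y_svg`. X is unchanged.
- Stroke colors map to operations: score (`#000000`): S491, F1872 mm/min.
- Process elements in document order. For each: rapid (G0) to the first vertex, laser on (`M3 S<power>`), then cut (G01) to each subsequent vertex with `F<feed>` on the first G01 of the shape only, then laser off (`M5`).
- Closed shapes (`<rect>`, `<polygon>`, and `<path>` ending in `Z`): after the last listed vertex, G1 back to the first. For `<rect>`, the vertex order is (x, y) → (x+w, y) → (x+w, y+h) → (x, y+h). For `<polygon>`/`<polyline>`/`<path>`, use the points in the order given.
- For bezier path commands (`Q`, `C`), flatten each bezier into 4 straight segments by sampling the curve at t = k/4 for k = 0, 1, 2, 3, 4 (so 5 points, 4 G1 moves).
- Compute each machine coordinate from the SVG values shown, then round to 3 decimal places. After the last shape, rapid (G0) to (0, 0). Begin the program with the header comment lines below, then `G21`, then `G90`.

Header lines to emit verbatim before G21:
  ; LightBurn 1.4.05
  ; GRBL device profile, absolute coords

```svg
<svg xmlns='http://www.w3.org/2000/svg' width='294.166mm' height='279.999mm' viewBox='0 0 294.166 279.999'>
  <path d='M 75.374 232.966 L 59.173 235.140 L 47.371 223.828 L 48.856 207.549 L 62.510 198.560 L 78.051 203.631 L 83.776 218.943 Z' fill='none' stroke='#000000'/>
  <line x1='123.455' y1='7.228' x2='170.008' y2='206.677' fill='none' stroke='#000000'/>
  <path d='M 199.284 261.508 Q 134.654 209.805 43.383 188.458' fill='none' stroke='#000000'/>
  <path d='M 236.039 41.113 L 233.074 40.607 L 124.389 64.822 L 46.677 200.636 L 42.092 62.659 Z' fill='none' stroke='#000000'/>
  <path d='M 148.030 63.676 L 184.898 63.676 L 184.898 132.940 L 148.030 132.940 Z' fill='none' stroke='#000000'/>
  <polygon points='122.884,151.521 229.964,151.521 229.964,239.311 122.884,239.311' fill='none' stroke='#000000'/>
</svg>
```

viewBox `0 0 294.166 279.999` with mm width/height → 1 unit = 1 mm. Flip: y_m = 279.999 − y_svg.

**Shape 1** — `<path>` regular polygon, stroke `#000000` → score (S491, F1872). Machine vertices: (75.374,47.033) → (59.173,44.859) → (47.371,56.171) → (48.856,72.450) → (62.510,81.439) → (78.051,76.368) → (83.776,61.056) → (75.374,47.033). Closed: final G1 returns to the first vertex.

**Shape 2** — `<line>` line segment, stroke `#000000` → score (S491, F1872). Machine vertices: (123.455,272.771) → (170.008,73.322). Open path.

**Shape 3** — `<path>` quadratic bezier, stroke `#000000` → score (S491, F1872). Control points (SVG): P0=(199.284,261.508), P1=(134.654,209.805), P2=(43.383,188.458); sampled at t=k/4. Machine vertices: (199.284,18.491) → (165.304,42.445) → (127.994,62.605) → (87.353,78.970) → (43.383,91.541). Open path.

**Shape 4** — `<path>` closed polygon, stroke `#000000` → score (S491, F1872). Machine vertices: (236.039,238.886) → (233.074,239.392) → (124.389,215.177) → (46.677,79.363) → (42.092,217.340) → (236.039,238.886). Closed: final G1 returns to the first vertex.

**Shape 5** — `<path>` rectangle, stroke `#000000` → score (S491, F1872). Machine vertices: (148.030,216.323) → (184.898,216.323) → (184.898,147.059) → (148.030,147.059) → (148.030,216.323). Closed: final G1 returns to the first vertex.

**Shape 6** — `<polygon>` rectangle, stroke `#000000` → score (S491, F1872). Machine vertices: (122.884,128.478) → (229.964,128.478) → (229.964,40.688) → (122.884,40.688) → (122.884,128.478). Closed: final G1 returns to the first vertex.

; LightBurn 1.4.05
; GRBL device profile, absolute coords
G21
G90
G0 X75.374 Y47.033
M3 S491
G01 X59.173 Y44.859 F1872
G01 X47.371 Y56.171
G01 X48.856 Y72.450
G01 X62.510 Y81.439
G01 X78.051 Y76.368
G01 X83.776 Y61.056
G01 X75.374 Y47.033
M5
G0 X123.455 Y272.771
M3 S491
G01 X170.008 Y73.322 F1872
M5
G0 X199.284 Y18.491
M3 S491
G01 X165.304 Y42.445 F1872
G01 X127.994 Y62.605
G01 X87.353 Y78.970
G01 X43.383 Y91.541
M5
G0 X236.039 Y238.886
M3 S491
G01 X233.074 Y239.392 F1872
G01 X124.389 Y215.177
G01 X46.677 Y79.363
G01 X42.092 Y217.340
G01 X236.039 Y238.886
M5
G0 X148.030 Y216.323
M3 S491
G01 X184.898 Y216.323 F1872
G01 X184.898 Y147.059
G01 X148.030 Y147.059
G01 X148.030 Y216.323
M5
G0 X122.884 Y128.478
M3 S491
G01 X229.964 Y128.478 F1872
G01 X229.964 Y40.688
G01 X122.884 Y40.688
G01 X122.884 Y128.478
M5
G0 X0.000 Y0.000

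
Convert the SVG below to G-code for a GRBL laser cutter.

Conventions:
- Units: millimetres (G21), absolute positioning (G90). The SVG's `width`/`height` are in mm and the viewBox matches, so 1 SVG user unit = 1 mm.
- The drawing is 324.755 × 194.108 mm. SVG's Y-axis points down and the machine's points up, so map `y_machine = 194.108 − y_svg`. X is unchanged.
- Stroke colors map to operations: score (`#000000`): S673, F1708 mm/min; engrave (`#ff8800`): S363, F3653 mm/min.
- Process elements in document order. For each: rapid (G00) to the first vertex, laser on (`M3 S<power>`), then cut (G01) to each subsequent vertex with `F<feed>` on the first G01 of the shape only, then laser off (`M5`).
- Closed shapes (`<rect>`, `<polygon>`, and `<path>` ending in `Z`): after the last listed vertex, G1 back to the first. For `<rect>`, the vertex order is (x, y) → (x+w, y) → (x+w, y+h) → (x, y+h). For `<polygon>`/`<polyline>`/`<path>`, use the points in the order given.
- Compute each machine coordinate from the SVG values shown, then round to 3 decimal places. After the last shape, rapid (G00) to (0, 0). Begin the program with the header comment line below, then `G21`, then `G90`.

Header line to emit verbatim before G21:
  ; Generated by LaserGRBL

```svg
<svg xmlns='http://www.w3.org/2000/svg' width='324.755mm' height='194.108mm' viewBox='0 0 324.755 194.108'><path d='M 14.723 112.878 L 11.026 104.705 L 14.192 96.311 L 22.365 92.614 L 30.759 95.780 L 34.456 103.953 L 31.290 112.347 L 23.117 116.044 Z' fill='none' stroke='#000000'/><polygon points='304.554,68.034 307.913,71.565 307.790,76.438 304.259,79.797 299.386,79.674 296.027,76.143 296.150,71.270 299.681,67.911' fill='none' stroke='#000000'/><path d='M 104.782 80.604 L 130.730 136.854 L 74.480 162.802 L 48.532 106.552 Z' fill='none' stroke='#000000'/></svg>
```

; Generated by LaserGRBL
G21
G90
G00 X14.723 Y81.230
M3 S673
G01 X11.026 Y89.403 F1708
G01 X14.192 Y97.797
G01 X22.365 Y101.494
G01 X30.759 Y98.328
G01 X34.456 Y90.155
G01 X31.290 Y81.761
G01 X23.117 Y78.064
G01 X14.723 Y81.230
M5
G00 X304.554 Y126.074
M3 S673
G01 X307.913 Y122.543 F1708
G01 X307.790 Y117.670
G01 X304.259 Y114.311
G01 X299.386 Y114.434
G01 X296.027 Y117.965
G01 X296.150 Y122.838
G01 X299.681 Y126.197
G01 X304.554 Y126.074
M5
G00 X104.782 Y113.504
M3 S673
G01 X130.730 Y57.254 F1708
G01 X74.480 Y31.306
G01 X48.532 Y87.556
G01 X104.782 Y113.504
M5
G00 X0.000 Y0.000

viewBox `0 0 324.755 194.108` with mm width/height → 1 unit = 1 mm. Flip: y_m = 194.108 − y_svg.

**Shape 1** — `<path>` regular polygon, stroke `#000000` → score (S673, F1708). Machine vertices: (14.723,81.230) → (11.026,89.403) → (14.192,97.797) → (22.365,101.494) → (30.759,98.328) → (34.456,90.155) → (31.290,81.761) → (23.117,78.064) → (14.723,81.230). Closed: final G1 returns to the first vertex.

**Shape 2** — `<polygon>` regular polygon, stroke `#000000` → score (S673, F1708). Machine vertices: (304.554,126.074) → (307.913,122.543) → (307.790,117.670) → (304.259,114.311) → (299.386,114.434) → (296.027,117.965) → (296.150,122.838) → (299.681,126.197) → (304.554,126.074). Closed: final G1 returns to the first vertex.

**Shape 3** — `<path>` regular polygon, stroke `#000000` → score (S673, F1708). Machine vertices: (104.782,113.504) → (130.730,57.254) → (74.480,31.306) → (48.532,87.556) → (104.782,113.504). Closed: final G1 returns to the first vertex.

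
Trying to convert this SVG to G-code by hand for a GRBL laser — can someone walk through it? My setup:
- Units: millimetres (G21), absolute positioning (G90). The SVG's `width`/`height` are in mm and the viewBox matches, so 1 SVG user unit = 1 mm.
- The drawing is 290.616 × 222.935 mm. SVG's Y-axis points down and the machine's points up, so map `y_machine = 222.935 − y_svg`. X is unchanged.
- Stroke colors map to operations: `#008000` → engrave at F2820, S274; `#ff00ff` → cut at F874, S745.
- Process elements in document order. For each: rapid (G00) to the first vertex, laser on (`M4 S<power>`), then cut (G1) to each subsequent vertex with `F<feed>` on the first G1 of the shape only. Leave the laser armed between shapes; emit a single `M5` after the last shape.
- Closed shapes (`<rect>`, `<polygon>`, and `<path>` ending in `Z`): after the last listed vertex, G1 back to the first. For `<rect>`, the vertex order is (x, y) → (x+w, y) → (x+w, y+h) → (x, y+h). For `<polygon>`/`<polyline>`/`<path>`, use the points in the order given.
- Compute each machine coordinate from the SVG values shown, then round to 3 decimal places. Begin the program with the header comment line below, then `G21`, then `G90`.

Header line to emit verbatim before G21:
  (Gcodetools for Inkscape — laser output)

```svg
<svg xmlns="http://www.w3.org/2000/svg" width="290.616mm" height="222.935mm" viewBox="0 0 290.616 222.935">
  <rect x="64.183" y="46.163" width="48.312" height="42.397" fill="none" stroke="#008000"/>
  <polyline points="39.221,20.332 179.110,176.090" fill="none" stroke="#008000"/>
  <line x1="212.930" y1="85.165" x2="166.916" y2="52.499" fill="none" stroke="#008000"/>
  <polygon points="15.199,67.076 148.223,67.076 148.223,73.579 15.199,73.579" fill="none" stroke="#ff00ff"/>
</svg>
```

(Gcodetools for Inkscape — laser output)
G21
G90
G00 X64.183 Y176.772
M4 S274
G1 X112.495 Y176.772 F2820
G1 X112.495 Y134.375
G1 X64.183 Y134.375
G1 X64.183 Y176.772
G00 X39.221 Y202.603
M4 S274
G1 X179.110 Y46.845 F2820
G00 X212.930 Y137.770
M4 S274
G1 X166.916 Y170.436 F2820
G00 X15.199 Y155.859
M4 S745
G1 X148.223 Y155.859 F874
G1 X148.223 Y149.356
G1 X15.199 Y149.356
G1 X15.199 Y155.859
M5

1 u = 1 mm; y_m = 222.935 − y.

[1] `<rect>` rectangle, #008000→engrave S274 F2820: (64.183,176.772) → (112.495,176.772) → (112.495,134.375) → (64.183,134.375) → (64.183,176.772) (closed)

[2] `<polyline>` line segment, #008000→engrave S274 F2820: (39.221,202.603) → (179.110,46.845)

[3] `<line>` line segment, #008000→engrave S274 F2820: (212.930,137.770) → (166.916,170.436)

[4] `<polygon>` rectangle, #ff00ff→cut S745 F874: (15.199,155.859) → (148.223,155.859) → (148.223,149.356) → (15.199,149.356) → (15.199,155.859) (closed)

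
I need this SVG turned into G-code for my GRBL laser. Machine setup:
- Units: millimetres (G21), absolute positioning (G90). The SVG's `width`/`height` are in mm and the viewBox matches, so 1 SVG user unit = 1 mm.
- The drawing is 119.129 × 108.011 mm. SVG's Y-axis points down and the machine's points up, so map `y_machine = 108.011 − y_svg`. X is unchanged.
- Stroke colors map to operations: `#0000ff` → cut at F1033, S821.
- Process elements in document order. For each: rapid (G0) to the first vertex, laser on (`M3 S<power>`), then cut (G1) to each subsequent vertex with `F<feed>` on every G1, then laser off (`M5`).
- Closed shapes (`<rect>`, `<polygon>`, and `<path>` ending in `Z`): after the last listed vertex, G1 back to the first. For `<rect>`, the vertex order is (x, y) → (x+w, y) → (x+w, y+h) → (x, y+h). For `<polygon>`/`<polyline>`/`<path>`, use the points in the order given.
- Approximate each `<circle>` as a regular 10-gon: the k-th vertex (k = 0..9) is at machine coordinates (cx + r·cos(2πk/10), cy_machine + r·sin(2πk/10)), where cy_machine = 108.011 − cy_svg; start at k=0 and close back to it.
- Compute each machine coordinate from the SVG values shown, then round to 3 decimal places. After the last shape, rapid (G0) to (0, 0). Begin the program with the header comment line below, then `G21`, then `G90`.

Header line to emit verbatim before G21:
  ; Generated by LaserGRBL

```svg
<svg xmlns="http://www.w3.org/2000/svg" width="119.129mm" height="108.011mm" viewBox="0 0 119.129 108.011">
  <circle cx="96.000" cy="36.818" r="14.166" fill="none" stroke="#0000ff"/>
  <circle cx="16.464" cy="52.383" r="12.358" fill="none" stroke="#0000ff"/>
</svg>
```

viewBox `0 0 119.129 108.011` with mm width/height → 1 unit = 1 mm. Flip: y_m = 108.011 − y_svg.

**Shape 1** — `<circle>` circle, stroke `#0000ff` → cut (S821, F1033). Machine vertices: (110.166,71.193) → (107.461,79.520) → (100.378,84.666) → (91.622,84.666) → (84.539,79.520) → (81.834,71.193) → (84.539,62.866) → (91.622,57.720) → (100.378,57.720) → (107.461,62.866) → (110.166,71.193). Closed: final G1 returns to the first vertex.

**Shape 2** — `<circle>` circle, stroke `#0000ff` → cut (S821, F1033). Machine vertices: (28.822,55.628) → (26.462,62.892) → (20.283,67.381) → (12.645,67.381) → (6.466,62.892) → (4.106,55.628) → (6.466,48.364) → (12.645,43.875) → (20.283,43.875) → (26.462,48.364) → (28.822,55.628). Closed: final G1 returns to the first vertex.

; Generated by LaserGRBL
G21
G90
G0 X110.166 Y71.193
M3 S821
G1 X107.461 Y79.520 F1033
G1 X100.378 Y84.666 F1033
G1 X91.622 Y84.666 F1033
G1 X84.539 Y79.520 F1033
G1 X81.834 Y71.193 F1033
G1 X84.539 Y62.866 F1033
G1 X91.622 Y57.720 F1033
G1 X100.378 Y57.720 F1033
G1 X107.461 Y62.866 F1033
G1 X110.166 Y71.193 F1033
M5
G0 X28.822 Y55.628
M3 S821
G1 X26.462 Y62.892 F1033
G1 X20.283 Y67.381 F1033
G1 X12.645 Y67.381 F1033
G1 X6.466 Y62.892 F1033
G1 X4.106 Y55.628 F1033
G1 X6.466 Y48.364 F1033
G1 X12.645 Y43.875 F1033
G1 X20.283 Y43.875 F1033
G1 X26.462 Y48.364 F1033
G1 X28.822 Y55.628 F1033
M5
G0 X0.000 Y0.000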